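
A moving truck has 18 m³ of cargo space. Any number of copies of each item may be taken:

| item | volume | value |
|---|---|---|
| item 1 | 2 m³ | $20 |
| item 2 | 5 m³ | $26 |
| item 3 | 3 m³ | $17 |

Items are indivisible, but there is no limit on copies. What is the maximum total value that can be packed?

$180

Best value-per-unit is item 1 at 20/2, and filling with it alone uses volume 9×2=18. No mix of the others beats 9×20 = 180.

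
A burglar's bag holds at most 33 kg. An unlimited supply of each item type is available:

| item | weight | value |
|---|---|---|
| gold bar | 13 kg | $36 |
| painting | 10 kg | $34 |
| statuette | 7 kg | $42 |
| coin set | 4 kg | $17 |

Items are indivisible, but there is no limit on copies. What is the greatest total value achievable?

Best value-per-unit is statuette at 42/7; filling with it alone gives 4×42 = 168.
Optimal mix: 4×statuette + 1×coin set → weight 32, value 185.

$185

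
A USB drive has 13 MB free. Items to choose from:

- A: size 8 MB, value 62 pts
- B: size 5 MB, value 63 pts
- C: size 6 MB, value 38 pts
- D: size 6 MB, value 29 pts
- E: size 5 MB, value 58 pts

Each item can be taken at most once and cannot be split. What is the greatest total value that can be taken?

This is a 0/1 knapsack; check combinations near the capacity.
- A+B: size 8+5=13, value 62+63=125
- B+E: size 5+5=10, value 63+58=121
- A+E: size 8+5=13, value 62+58=120
- B+C: size 5+6=11, value 63+38=101
Best: 125 pts.

125 pts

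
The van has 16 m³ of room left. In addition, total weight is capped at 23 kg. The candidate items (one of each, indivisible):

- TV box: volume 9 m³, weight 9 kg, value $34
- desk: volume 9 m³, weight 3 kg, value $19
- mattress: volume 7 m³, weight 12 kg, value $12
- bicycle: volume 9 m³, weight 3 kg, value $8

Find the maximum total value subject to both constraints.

$46

Feasible sets respecting both limits:
- TV box+mattress: volume 16, weight 21, value 46
- TV box: volume 9, weight 9, value 34
- desk+mattress: volume 16, weight 15, value 31
- mattress+bicycle: volume 16, weight 15, value 20
Best: $46.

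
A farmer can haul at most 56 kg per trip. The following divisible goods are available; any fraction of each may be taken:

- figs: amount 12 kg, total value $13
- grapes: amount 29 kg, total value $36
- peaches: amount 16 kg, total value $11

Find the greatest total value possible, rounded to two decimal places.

Take in order of value per unit:
- grapes (36/29 per unit): all 29 → value 36, running total 36.00
- figs (13/12 per unit): all 12 → value 13, running total 49.00
- peaches (11/16 per unit): 15 of 16 → value 15×11/16 = 10.3125, running total 59.31
Total 59.31.

59.31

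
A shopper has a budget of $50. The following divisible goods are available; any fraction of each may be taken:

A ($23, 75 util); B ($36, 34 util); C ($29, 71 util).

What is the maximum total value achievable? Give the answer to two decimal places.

141.10

Take in order of value per unit:
- A (75/23 per unit): all 23 → value 75, running total 75.00
- C (71/29 per unit): 27 of 29 → value 27×71/29 = 66.1034, running total 141.10
Total 141.10.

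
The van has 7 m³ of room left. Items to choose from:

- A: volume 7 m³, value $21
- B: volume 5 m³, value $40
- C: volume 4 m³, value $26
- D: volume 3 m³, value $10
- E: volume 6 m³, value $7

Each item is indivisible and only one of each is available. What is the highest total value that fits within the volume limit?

Check high-value combinations within 7 m³:
- B: volume 5, value 40
- C+D: volume 4+3=7, value 26+10=36
- C: volume 4, value 26
Best: $40.

$40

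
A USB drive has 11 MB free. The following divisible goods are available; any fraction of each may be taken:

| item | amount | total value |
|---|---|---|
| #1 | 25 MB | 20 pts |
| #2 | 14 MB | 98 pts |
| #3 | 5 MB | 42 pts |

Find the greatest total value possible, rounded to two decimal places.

Take in order of value per unit:
- #3 (42/5 per unit): all 5 → value 42, running total 42.00
- #2 (98/14 per unit): 6 of 14 → value 6×98/14 = 42.0000, running total 84.00
Total 84.00.

84.00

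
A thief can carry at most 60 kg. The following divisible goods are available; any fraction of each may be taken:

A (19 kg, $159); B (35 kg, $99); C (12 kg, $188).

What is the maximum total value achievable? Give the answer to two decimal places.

Take in order of value per unit:
- C (188/12 per unit): all 12 → value 188, running total 188.00
- A (159/19 per unit): all 19 → value 159, running total 347.00
- B (99/35 per unit): 29 of 35 → value 29×99/35 = 82.0286, running total 429.03
Total 429.03.

429.03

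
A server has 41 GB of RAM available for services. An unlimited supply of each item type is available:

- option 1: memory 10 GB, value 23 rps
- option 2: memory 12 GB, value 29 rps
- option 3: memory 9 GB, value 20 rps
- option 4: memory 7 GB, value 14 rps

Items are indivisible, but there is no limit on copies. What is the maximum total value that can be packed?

Best value-per-unit is option 2 at 29/12; filling with it alone gives 3×29 = 87.
Optimal mix: 2×option 1 + 1×option 2 + 1×option 3 → memory 41, value 95.

95 rps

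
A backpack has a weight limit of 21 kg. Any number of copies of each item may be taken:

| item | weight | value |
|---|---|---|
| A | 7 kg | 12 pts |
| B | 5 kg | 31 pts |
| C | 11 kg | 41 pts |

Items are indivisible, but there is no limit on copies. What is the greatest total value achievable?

Best value-per-unit is B at 31/5, and filling with it alone uses weight 4×5=20. No mix of the others beats 4×31 = 124.

124 pts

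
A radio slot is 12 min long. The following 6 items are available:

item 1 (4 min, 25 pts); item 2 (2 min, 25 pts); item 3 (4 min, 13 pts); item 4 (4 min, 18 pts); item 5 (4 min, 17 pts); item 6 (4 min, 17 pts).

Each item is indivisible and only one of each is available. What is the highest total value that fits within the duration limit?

68 pts

This is a 0/1 knapsack; check combinations near the capacity.
- item 1+item 2+item 4: duration 4+2+4=10, value 25+25+18=68
- item 1+item 2+item 5: duration 4+2+4=10, value 25+25+17=67
- item 1+item 2+item 6: duration 4+2+4=10, value 25+25+17=67
- item 1+item 2+item 3: duration 4+2+4=10, value 25+25+13=63
Best: 68 pts.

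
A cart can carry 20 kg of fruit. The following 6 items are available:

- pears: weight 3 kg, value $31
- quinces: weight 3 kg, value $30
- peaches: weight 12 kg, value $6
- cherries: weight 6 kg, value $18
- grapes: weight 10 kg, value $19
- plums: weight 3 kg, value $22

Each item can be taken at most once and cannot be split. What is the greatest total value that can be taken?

$102

Check high-value combinations within 20 kg:
- pears+quinces+grapes+plums: weight 3+3+10+3=19, value 31+30+19+22=102
- pears+quinces+cherries+plums: weight 3+3+6+3=15, value 31+30+18+22=101
- pears+quinces+plums: weight 3+3+3=9, value 31+30+22=83
Best: $102.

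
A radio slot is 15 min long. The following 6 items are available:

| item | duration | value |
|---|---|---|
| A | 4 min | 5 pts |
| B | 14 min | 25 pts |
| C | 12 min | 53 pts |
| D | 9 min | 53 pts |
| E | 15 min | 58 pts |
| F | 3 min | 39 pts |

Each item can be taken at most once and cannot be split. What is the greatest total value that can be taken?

92 pts

Check high-value combinations within 15 min:
- D+F: duration 9+3=12, value 53+39=92
- C+F: duration 12+3=15, value 53+39=92
- A+D: duration 4+9=13, value 5+53=58
- E: duration 15, value 58
- D: duration 9, value 53
Best: 92 pts.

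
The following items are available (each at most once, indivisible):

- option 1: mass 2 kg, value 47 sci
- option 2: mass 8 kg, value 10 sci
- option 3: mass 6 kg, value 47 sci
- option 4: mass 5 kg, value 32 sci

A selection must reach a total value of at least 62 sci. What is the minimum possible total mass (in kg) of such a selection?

Subsets with value ≥ 62, sorted by total mass:
- option 1+option 4: mass 7, value 79
- option 1+option 3: mass 8, value 94
Minimum mass: 7 kg.

7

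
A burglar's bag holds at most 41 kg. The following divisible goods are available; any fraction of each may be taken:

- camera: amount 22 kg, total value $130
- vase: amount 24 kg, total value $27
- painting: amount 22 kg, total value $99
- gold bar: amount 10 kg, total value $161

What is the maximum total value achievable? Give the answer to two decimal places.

331.50

Take in order of value per unit:
- gold bar (161/10 per unit): all 10 → value 161, running total 161.00
- camera (130/22 per unit): all 22 → value 130, running total 291.00
- painting (99/22 per unit): 9 of 22 → value 9×99/22 = 40.5000, running total 331.50
Total 331.50.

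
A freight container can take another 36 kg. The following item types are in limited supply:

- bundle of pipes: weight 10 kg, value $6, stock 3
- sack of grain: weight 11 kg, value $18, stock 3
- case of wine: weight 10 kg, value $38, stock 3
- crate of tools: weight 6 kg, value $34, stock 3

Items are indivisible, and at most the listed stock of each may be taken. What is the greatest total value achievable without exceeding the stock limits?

Top feasible selections:
- 3×case of wine + 1×crate of tools: weight 36, value 148
- 2×case of wine + 2×crate of tools: weight 32, value 144
- 1×case of wine + 3×crate of tools: weight 28, value 140
Best: $148.

$148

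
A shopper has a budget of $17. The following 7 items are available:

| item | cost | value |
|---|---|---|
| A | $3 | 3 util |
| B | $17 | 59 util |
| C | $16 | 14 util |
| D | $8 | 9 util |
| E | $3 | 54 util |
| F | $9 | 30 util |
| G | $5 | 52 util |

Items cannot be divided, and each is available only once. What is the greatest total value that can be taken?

136 util

Check high-value combinations within $17:
- E+F+G: cost 3+9+5=17, value 54+30+52=136
- D+E+G: cost 8+3+5=16, value 9+54+52=115
- A+E+G: cost 3+3+5=11, value 3+54+52=109
Best: 136 util.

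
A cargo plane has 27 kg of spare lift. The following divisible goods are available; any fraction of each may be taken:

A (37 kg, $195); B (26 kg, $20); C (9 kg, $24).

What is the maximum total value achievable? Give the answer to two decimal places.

142.30

Take in order of value per unit:
- A (195/37 per unit): 27 of 37 → value 27×195/37 = 142.2973, running total 142.30
Total 142.30.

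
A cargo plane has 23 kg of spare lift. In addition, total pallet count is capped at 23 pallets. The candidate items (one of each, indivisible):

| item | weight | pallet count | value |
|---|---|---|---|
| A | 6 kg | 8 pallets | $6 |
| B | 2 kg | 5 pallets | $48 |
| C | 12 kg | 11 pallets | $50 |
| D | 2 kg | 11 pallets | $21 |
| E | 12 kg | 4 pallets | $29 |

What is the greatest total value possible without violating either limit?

$98

Feasible sets respecting both limits:
- B+C: weight 14, pallet count 16, value 98
- B+D+E: weight 16, pallet count 20, value 98
- A+B+E: weight 20, pallet count 17, value 83
- B+E: weight 14, pallet count 9, value 77
Best: $98.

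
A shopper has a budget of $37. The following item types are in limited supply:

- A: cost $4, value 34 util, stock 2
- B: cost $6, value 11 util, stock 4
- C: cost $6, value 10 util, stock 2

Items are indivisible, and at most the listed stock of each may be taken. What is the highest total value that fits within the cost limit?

Top feasible selections:
- 2×A + 4×B: cost 32, value 112
- 2×A + 3×B + 1×C: cost 32, value 111
- 2×A + 2×B + 2×C: cost 32, value 110
Best: 112 util.

112 util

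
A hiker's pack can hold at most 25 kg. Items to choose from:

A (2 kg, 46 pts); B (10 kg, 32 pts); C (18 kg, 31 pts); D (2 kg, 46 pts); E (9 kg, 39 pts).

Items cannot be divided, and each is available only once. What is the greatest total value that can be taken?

163 pts

Check high-value combinations within 25 kg:
- A+B+D+E: weight 2+10+2+9=23, value 46+32+46+39=163
- A+D+E: weight 2+2+9=13, value 46+46+39=131
- A+B+D: weight 2+10+2=14, value 46+32+46=124
Best: 163 pts.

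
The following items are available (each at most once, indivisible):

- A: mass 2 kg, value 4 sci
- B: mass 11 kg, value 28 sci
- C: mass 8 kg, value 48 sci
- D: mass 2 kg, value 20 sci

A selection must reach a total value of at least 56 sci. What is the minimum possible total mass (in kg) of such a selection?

Subsets with value ≥ 56, sorted by total mass:
- C+D: mass 10, value 68
- A+C+D: mass 12, value 72
- B+C: mass 19, value 76
- B+C+D: mass 21, value 96
Minimum mass: 10 kg.

10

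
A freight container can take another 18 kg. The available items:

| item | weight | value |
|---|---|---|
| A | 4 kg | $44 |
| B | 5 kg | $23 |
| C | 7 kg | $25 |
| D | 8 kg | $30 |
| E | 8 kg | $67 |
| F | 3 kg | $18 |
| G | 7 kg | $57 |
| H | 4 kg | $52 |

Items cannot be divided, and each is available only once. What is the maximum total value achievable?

$171

Check high-value combinations within 18 kg:
- A+F+G+H: weight 4+3+7+4=18, value 44+18+57+52=171
- A+E+H: weight 4+8+4=16, value 44+67+52=163
- A+G+H: weight 4+7+4=15, value 44+57+52=153
Best: $171.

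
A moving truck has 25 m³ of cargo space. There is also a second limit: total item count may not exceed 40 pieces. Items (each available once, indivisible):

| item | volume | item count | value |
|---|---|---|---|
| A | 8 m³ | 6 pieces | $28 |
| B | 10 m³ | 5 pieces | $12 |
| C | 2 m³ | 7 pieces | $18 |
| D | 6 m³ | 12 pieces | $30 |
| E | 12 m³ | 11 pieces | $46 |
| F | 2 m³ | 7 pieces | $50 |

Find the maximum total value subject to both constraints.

$144

Feasible sets respecting both limits:
- C+D+E+F: volume 22, item count 37, value 144
- A+C+E+F: volume 24, item count 31, value 142
- A+C+D+F: volume 18, item count 32, value 126
- D+E+F: volume 20, item count 30, value 126
Best: $144.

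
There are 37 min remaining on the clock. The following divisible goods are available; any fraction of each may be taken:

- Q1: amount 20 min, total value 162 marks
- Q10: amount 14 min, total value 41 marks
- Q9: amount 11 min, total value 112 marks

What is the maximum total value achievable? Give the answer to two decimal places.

Take in order of value per unit:
- Q9 (112/11 per unit): all 11 → value 112, running total 112.00
- Q1 (162/20 per unit): all 20 → value 162, running total 274.00
- Q10 (41/14 per unit): 6 of 14 → value 6×41/14 = 17.5714, running total 291.57
Total 291.57.

291.57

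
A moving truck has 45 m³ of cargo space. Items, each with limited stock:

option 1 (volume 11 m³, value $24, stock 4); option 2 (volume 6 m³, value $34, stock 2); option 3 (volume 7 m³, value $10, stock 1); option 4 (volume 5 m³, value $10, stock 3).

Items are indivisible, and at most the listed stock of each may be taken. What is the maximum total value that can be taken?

$140

Top feasible selections:
- 3×option 1 + 2×option 2: volume 45, value 140
- 2×option 1 + 2×option 2 + 2×option 4: volume 44, value 136
- 1×option 1 + 2×option 2 + 1×option 3 + 3×option 4: volume 45, value 132
Best: $140.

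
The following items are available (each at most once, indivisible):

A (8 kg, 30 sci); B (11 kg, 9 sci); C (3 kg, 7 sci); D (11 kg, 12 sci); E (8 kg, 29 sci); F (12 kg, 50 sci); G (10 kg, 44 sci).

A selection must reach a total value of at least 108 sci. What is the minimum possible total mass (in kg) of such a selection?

28

Subsets with value ≥ 108, sorted by total mass:
- A+E+F: mass 28, value 109
- A+C+E+G: mass 29, value 110
Minimum mass: 28 kg.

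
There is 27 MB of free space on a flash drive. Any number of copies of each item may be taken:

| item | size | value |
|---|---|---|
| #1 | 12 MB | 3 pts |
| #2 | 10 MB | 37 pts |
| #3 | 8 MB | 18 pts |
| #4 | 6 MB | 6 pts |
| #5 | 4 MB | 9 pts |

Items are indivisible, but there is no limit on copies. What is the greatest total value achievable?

Best value-per-unit is #2 at 37/10; filling with it alone gives 2×37 = 74.
Optimal mix: 2×#2 + 1×#5 → size 24, value 83.

83 pts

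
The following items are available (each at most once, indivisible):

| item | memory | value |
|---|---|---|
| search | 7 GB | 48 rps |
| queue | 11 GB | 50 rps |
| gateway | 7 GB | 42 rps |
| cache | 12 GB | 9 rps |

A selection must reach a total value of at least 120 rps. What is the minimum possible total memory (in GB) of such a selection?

Subsets with value ≥ 120, sorted by total memory:
- search+queue+gateway: memory 25, value 140
- search+queue+gateway+cache: memory 37, value 149
Minimum memory: 25 GB.

25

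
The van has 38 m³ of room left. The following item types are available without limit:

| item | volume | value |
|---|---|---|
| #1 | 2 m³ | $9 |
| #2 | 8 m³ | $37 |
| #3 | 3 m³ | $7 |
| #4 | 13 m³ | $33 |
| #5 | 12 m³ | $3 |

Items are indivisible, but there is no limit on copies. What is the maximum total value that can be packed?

$175

Best value-per-unit is #2 at 37/8; filling with it alone gives 4×37 = 148.
Optimal mix: 3×#1 + 4×#2 → volume 38, value 175.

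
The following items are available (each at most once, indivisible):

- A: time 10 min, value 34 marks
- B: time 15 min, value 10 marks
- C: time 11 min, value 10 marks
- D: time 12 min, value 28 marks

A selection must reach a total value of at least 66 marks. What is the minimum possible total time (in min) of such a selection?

Subsets with value ≥ 66, sorted by total time:
- A+C+D: time 33, value 72
- A+B+D: time 37, value 72
- A+B+C+D: time 48, value 82
Minimum time: 33 min.

33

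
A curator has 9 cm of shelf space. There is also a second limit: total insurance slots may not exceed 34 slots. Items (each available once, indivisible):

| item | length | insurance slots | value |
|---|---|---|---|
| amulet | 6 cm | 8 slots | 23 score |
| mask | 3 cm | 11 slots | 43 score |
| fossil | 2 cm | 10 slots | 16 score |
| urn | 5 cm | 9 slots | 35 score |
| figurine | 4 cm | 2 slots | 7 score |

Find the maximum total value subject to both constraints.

78 score

Feasible sets respecting both limits:
- mask+urn: length 8, insurance slots 20, value 78
- amulet+mask: length 9, insurance slots 19, value 66
- mask+fossil+figurine: length 9, insurance slots 23, value 66
Best: 78 score.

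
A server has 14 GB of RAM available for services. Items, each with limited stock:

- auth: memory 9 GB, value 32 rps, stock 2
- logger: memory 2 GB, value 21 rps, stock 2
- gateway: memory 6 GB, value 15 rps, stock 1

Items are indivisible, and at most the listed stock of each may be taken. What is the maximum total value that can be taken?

Best selections within memory 14 and stock limits:
- 1×auth + 2×logger: memory 13, value 74
- 2×logger + 1×gateway: memory 10, value 57
- 1×auth + 1×logger: memory 11, value 53
Best: 74 rps.

74 rps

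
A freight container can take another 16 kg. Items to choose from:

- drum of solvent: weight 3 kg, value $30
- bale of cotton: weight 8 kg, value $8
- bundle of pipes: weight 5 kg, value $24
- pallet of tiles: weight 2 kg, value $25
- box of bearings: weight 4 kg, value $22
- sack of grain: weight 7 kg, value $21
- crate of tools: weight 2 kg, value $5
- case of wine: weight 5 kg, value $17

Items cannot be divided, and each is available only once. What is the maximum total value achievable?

This is a 0/1 knapsack; check combinations near the capacity.
- drum of solvent+bundle of pipes+pallet of tiles+box of bearings+crate of tools: weight 3+5+2+4+2=16, value 30+24+25+22+5=106
- drum of solvent+bundle of pipes+pallet of tiles+box of bearings: weight 3+5+2+4=14, value 30+24+25+22=101
- drum of solvent+pallet of tiles+box of bearings+crate of tools+case of wine: weight 3+2+4+2+5=16, value 30+25+22+5+17=99
Best: $106.

$106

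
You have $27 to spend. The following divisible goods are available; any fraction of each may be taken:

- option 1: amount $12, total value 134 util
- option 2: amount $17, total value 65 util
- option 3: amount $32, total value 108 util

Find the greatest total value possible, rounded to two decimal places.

191.35

Take in order of value per unit:
- option 1 (134/12 per unit): all 12 → value 134, running total 134.00
- option 2 (65/17 per unit): 15 of 17 → value 15×65/17 = 57.3529, running total 191.35
Total 191.35.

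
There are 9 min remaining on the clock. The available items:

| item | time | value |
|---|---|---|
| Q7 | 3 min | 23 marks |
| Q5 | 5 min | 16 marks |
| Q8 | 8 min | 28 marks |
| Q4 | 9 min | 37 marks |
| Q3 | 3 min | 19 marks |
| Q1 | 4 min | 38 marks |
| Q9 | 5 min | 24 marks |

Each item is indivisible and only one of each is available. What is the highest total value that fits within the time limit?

62 marks

Check high-value combinations within 9 min:
- Q1+Q9: time 4+5=9, value 38+24=62
- Q7+Q1: time 3+4=7, value 23+38=61
- Q3+Q1: time 3+4=7, value 19+38=57
- Q5+Q1: time 5+4=9, value 16+38=54
Best: 62 marks.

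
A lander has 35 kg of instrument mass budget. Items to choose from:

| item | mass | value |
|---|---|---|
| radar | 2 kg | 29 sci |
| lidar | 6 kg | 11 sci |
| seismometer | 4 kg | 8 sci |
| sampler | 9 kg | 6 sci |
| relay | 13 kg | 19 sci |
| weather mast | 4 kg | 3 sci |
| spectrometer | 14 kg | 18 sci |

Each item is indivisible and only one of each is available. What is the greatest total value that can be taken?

77 sci

This is a 0/1 knapsack; check combinations near the capacity.
- radar+lidar+relay+spectrometer: mass 2+6+13+14=35, value 29+11+19+18=77
- radar+seismometer+relay+spectrometer: mass 2+4+13+14=33, value 29+8+19+18=74
- radar+lidar+seismometer+sampler+relay: mass 2+6+4+9+13=34, value 29+11+8+6+19=73
Best: 77 sci.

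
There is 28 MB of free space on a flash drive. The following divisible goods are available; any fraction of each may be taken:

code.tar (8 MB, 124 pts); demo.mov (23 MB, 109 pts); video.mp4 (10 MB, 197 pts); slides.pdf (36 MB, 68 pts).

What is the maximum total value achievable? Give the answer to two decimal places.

Take in order of value per unit:
- video.mp4 (197/10 per unit): all 10 → value 197, running total 197.00
- code.tar (124/8 per unit): all 8 → value 124, running total 321.00
- demo.mov (109/23 per unit): 10 of 23 → value 10×109/23 = 47.3913, running total 368.39
Total 368.39.

368.39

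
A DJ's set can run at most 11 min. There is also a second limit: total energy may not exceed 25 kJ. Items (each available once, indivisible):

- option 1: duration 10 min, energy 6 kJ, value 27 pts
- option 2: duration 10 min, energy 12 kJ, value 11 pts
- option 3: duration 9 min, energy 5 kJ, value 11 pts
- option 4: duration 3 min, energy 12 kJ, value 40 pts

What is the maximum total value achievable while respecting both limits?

40 pts

Feasible sets respecting both limits:
- option 4: duration 3, energy 12, value 40
- option 1: duration 10, energy 6, value 27
- option 2: duration 10, energy 12, value 11
- option 3: duration 9, energy 5, value 11
Best: 40 pts.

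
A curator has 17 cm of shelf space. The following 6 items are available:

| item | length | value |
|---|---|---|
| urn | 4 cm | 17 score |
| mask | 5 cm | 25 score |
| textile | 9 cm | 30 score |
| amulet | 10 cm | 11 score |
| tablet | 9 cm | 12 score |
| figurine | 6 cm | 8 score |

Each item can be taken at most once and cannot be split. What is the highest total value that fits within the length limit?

55 score

Check high-value combinations within 17 cm:
- mask+textile: length 5+9=14, value 25+30=55
- urn+mask+figurine: length 4+5+6=15, value 17+25+8=50
- urn+textile: length 4+9=13, value 17+30=47
- urn+mask: length 4+5=9, value 17+25=42
- textile+figurine: length 9+6=15, value 30+8=38
Best: 55 score.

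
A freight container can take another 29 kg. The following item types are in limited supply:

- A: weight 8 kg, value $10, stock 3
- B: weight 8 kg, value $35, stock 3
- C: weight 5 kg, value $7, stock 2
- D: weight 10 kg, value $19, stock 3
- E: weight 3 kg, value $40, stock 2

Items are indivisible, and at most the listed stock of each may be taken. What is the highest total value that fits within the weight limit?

$157

Best selections within weight 29 and stock limits:
- 2×B + 1×C + 2×E: weight 27, value 157
- 2×B + 2×E: weight 22, value 150
- 3×B + 1×E: weight 27, value 145
- 1×B + 1×C + 1×D + 2×E: weight 29, value 141
Best: $157.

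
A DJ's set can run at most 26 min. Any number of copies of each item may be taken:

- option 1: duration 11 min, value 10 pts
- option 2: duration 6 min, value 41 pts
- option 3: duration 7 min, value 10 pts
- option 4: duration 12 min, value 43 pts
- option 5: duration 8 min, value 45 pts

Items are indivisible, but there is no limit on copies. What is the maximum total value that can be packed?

Best value-per-unit is option 2 at 41/6; filling with it alone gives 4×41 = 164.
Optimal mix: 3×option 2 + 1×option 5 → duration 26, value 168.

168 pts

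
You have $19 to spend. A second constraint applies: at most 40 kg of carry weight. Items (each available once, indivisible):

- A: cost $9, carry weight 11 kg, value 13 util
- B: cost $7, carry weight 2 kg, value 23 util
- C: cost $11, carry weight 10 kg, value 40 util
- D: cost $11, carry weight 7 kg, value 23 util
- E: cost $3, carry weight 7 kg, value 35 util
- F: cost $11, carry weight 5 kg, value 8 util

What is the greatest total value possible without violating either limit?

75 util

Feasible sets respecting both limits:
- C+E: cost 14, carry weight 17, value 75
- A+B+E: cost 19, carry weight 20, value 71
- B+C: cost 18, carry weight 12, value 63
- B+E: cost 10, carry weight 9, value 58
Best: 75 util.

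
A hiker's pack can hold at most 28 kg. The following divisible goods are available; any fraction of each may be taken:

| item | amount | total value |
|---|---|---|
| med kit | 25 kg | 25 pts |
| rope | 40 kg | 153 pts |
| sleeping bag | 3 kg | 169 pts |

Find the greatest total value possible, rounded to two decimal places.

Take in order of value per unit:
- sleeping bag (169/3 per unit): all 3 → value 169, running total 169.00
- rope (153/40 per unit): 25 of 40 → value 25×153/40 = 95.6250, running total 264.63
Total 264.63.

264.63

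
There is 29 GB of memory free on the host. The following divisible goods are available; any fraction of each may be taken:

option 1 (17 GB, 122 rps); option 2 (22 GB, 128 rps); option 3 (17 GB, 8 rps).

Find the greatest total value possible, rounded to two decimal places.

Take in order of value per unit:
- option 1 (122/17 per unit): all 17 → value 122, running total 122.00
- option 2 (128/22 per unit): 12 of 22 → value 12×128/22 = 69.8182, running total 191.82
Total 191.82.

191.82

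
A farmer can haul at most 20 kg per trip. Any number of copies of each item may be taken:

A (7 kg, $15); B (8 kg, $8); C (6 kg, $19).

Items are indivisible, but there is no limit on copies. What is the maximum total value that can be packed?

Best value-per-unit is C at 19/6, and filling with it alone uses weight 3×6=18. No mix of the others beats 3×19 = 57.

$57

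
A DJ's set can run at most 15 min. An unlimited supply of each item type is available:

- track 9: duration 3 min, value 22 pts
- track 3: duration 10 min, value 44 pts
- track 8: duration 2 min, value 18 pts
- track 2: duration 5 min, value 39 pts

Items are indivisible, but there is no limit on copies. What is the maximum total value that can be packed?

Best value-per-unit is track 8 at 18/2; filling with it alone gives 7×18 = 126.
Optimal mix: 1×track 9 + 6×track 8 → duration 15, value 130.

130 pts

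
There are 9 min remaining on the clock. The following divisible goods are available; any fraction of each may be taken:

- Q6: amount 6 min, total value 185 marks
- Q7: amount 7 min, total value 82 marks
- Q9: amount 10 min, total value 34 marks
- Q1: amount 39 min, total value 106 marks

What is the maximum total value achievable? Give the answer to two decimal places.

220.14

Take in order of value per unit:
- Q6 (185/6 per unit): all 6 → value 185, running total 185.00
- Q7 (82/7 per unit): 3 of 7 → value 3×82/7 = 35.1429, running total 220.14
Total 220.14.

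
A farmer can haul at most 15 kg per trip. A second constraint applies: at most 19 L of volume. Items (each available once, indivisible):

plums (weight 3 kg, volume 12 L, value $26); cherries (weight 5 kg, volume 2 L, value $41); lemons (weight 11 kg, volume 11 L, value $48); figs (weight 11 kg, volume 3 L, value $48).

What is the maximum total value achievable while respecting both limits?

$74

Feasible sets respecting both limits:
- plums+figs: weight 14, volume 15, value 74
- plums+cherries: weight 8, volume 14, value 67
- lemons: weight 11, volume 11, value 48
Best: $74.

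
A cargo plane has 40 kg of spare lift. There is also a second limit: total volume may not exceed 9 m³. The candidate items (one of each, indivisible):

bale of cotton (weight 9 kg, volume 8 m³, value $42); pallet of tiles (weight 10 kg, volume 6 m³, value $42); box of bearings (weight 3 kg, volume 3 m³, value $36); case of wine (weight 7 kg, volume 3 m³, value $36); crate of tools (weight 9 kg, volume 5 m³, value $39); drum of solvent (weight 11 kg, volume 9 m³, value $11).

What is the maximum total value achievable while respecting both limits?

$78

Feasible sets respecting both limits:
- pallet of tiles+box of bearings: weight 13, volume 9, value 78
- pallet of tiles+case of wine: weight 17, volume 9, value 78
- box of bearings+crate of tools: weight 12, volume 8, value 75
Best: $78.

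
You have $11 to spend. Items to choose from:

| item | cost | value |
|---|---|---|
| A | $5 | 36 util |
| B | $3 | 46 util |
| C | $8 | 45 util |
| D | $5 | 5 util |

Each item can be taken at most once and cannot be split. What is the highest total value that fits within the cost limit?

91 util

Check high-value combinations within $11:
- B+C: cost 3+8=11, value 46+45=91
- A+B: cost 5+3=8, value 36+46=82
- B+D: cost 3+5=8, value 46+5=51
- B: cost 3, value 46
Best: 91 util.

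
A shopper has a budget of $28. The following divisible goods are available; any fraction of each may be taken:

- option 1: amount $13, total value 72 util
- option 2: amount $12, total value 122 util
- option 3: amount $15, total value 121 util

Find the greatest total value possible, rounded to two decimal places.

Take in order of value per unit:
- option 2 (122/12 per unit): all 12 → value 122, running total 122.00
- option 3 (121/15 per unit): all 15 → value 121, running total 243.00
- option 1 (72/13 per unit): 1 of 13 → value 1×72/13 = 5.5385, running total 248.54
Total 248.54.

248.54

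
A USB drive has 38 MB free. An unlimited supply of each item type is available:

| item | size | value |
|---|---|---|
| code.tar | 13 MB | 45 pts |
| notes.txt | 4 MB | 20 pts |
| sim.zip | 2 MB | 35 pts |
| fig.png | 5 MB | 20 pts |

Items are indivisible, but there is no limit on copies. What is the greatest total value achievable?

Best value-per-unit is sim.zip at 35/2, and filling with it alone uses size 19×2=38. No mix of the others beats 19×35 = 665.

665 pts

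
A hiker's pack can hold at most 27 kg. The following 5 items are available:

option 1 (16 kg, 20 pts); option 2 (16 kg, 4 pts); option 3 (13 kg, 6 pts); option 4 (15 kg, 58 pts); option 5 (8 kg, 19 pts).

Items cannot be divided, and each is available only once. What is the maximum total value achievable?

77 pts

Check high-value combinations within 27 kg:
- option 4+option 5: weight 15+8=23, value 58+19=77
- option 4: weight 15, value 58
- option 1+option 5: weight 16+8=24, value 20+19=39
Best: 77 pts.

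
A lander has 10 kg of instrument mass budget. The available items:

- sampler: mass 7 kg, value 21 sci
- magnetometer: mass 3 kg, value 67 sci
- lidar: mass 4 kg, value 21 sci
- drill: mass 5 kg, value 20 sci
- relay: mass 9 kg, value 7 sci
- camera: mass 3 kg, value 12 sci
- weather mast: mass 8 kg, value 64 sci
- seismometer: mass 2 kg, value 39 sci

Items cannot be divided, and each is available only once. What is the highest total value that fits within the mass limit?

Check high-value combinations within 10 kg:
- magnetometer+lidar+seismometer: mass 3+4+2=9, value 67+21+39=127
- magnetometer+drill+seismometer: mass 3+5+2=10, value 67+20+39=126
- magnetometer+camera+seismometer: mass 3+3+2=8, value 67+12+39=118
- magnetometer+seismometer: mass 3+2=5, value 67+39=106
- weather mast+seismometer: mass 8+2=10, value 64+39=103
Best: 127 sci.

127 sci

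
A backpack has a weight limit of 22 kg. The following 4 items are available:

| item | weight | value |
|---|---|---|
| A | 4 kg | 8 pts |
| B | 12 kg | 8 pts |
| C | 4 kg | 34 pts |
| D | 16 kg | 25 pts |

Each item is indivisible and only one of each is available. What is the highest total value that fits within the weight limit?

Check high-value combinations within 22 kg:
- C+D: weight 4+16=20, value 34+25=59
- A+B+C: weight 4+12+4=20, value 8+8+34=50
- A+C: weight 4+4=8, value 8+34=42
- B+C: weight 12+4=16, value 8+34=42
- C: weight 4, value 34
Best: 59 pts.

59 pts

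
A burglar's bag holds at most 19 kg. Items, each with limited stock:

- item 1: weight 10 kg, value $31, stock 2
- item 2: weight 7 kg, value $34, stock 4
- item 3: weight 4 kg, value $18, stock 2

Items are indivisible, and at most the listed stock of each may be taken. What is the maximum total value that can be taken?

$86

Top feasible selections:
- 2×item 2 + 1×item 3: weight 18, value 86
- 1×item 2 + 2×item 3: weight 15, value 70
- 2×item 2: weight 14, value 68
Best: $86.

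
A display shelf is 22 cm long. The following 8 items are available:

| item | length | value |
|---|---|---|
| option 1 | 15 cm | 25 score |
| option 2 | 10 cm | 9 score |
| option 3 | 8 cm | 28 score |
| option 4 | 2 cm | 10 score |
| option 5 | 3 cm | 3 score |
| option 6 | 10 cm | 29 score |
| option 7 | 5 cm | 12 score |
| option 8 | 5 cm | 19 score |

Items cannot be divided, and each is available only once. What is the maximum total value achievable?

70 score

Check high-value combinations within 22 cm:
- option 4+option 6+option 7+option 8: length 2+10+5+5=22, value 10+29+12+19=70
- option 3+option 4+option 7+option 8: length 8+2+5+5=20, value 28+10+12+19=69
- option 3+option 4+option 6: length 8+2+10=20, value 28+10+29=67
- option 3+option 5+option 7+option 8: length 8+3+5+5=21, value 28+3+12+19=62
Best: 70 score.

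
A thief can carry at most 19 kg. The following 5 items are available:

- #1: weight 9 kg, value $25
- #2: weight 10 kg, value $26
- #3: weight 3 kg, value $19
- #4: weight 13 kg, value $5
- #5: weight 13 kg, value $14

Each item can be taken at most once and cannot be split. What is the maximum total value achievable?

Check high-value combinations within 19 kg:
- #1+#2: weight 9+10=19, value 25+26=51
- #2+#3: weight 10+3=13, value 26+19=45
- #1+#3: weight 9+3=12, value 25+19=44
Best: $51.

$51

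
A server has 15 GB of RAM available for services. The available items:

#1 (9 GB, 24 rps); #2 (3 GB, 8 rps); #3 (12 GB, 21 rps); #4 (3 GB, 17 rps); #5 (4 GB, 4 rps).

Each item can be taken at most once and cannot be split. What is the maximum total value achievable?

49 rps

Check high-value combinations within 15 GB:
- #1+#2+#4: memory 9+3+3=15, value 24+8+17=49
- #1+#4: memory 9+3=12, value 24+17=41
- #3+#4: memory 12+3=15, value 21+17=38
- #1+#2: memory 9+3=12, value 24+8=32
Best: 49 rps.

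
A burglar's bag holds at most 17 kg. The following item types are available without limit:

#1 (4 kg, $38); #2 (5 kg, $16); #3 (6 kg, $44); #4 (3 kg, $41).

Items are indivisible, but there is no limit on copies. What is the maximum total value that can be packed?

Best value-per-unit is #4 at 41/3, and filling with it alone uses weight 5×3=15. No mix of the others beats 5×41 = 205.

$205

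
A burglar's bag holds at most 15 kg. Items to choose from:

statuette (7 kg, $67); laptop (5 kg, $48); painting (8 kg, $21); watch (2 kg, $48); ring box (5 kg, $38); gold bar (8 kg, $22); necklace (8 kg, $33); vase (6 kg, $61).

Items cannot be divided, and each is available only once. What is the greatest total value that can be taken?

Check high-value combinations within 15 kg:
- statuette+watch+vase: weight 7+2+6=15, value 67+48+61=176
- statuette+laptop+watch: weight 7+5+2=14, value 67+48+48=163
- laptop+watch+vase: weight 5+2+6=13, value 48+48+61=157
- statuette+watch+ring box: weight 7+2+5=14, value 67+48+38=153
Best: $176.

$176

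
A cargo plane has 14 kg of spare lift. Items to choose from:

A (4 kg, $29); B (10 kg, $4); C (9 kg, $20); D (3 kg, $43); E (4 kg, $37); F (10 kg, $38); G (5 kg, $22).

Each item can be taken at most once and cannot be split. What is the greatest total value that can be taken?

Check high-value combinations within 14 kg:
- A+D+E: weight 4+3+4=11, value 29+43+37=109
- D+E+G: weight 3+4+5=12, value 43+37+22=102
- A+D+G: weight 4+3+5=12, value 29+43+22=94
Best: $109.

$109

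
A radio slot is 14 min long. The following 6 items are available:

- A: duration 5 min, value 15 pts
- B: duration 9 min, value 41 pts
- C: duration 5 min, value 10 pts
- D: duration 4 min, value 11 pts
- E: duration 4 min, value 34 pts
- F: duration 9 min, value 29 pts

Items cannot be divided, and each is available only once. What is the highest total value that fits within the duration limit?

75 pts

Check high-value combinations within 14 min:
- B+E: duration 9+4=13, value 41+34=75
- E+F: duration 4+9=13, value 34+29=63
- A+D+E: duration 5+4+4=13, value 15+11+34=60
Best: 75 pts.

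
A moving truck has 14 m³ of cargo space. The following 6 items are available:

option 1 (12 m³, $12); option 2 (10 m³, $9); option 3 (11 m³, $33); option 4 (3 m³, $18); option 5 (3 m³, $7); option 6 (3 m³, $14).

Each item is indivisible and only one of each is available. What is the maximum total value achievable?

$51

Check high-value combinations within 14 m³:
- option 3+option 4: volume 11+3=14, value 33+18=51
- option 3+option 6: volume 11+3=14, value 33+14=47
- option 3+option 5: volume 11+3=14, value 33+7=40
Best: $51.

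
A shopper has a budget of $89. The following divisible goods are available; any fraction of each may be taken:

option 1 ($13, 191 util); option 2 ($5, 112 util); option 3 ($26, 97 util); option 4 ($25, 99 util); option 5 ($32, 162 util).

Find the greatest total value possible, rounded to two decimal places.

Take in order of value per unit:
- option 2 (112/5 per unit): all 5 → value 112, running total 112.00
- option 1 (191/13 per unit): all 13 → value 191, running total 303.00
- option 5 (162/32 per unit): all 32 → value 162, running total 465.00
- option 4 (99/25 per unit): all 25 → value 99, running total 564.00
- option 3 (97/26 per unit): 14 of 26 → value 14×97/26 = 52.2308, running total 616.23
Total 616.23.

616.23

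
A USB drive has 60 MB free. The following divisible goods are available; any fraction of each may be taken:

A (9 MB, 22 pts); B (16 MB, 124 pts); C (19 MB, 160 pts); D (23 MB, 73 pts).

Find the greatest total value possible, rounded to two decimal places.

Take in order of value per unit:
- C (160/19 per unit): all 19 → value 160, running total 160.00
- B (124/16 per unit): all 16 → value 124, running total 284.00
- D (73/23 per unit): all 23 → value 73, running total 357.00
- A (22/9 per unit): 2 of 9 → value 2×22/9 = 4.8889, running total 361.89
Total 361.89.

361.89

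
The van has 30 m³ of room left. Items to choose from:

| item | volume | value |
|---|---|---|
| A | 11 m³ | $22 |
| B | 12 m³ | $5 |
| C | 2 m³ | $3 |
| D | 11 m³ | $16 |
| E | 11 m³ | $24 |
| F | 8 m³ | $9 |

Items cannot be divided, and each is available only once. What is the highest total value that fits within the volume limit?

Check high-value combinations within 30 m³:
- A+E+F: volume 11+11+8=30, value 22+24+9=55
- A+C+E: volume 11+2+11=24, value 22+3+24=49
- D+E+F: volume 11+11+8=30, value 16+24+9=49
Best: $55.

$55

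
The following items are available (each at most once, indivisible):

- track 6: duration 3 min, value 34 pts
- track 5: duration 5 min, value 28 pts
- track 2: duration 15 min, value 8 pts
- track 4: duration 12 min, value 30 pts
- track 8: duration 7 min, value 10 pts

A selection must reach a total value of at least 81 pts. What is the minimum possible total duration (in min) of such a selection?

Subsets with value ≥ 81, sorted by total duration:
- track 6+track 5+track 4: duration 20, value 92
- track 6+track 5+track 4+track 8: duration 27, value 102
Minimum duration: 20 min.

20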